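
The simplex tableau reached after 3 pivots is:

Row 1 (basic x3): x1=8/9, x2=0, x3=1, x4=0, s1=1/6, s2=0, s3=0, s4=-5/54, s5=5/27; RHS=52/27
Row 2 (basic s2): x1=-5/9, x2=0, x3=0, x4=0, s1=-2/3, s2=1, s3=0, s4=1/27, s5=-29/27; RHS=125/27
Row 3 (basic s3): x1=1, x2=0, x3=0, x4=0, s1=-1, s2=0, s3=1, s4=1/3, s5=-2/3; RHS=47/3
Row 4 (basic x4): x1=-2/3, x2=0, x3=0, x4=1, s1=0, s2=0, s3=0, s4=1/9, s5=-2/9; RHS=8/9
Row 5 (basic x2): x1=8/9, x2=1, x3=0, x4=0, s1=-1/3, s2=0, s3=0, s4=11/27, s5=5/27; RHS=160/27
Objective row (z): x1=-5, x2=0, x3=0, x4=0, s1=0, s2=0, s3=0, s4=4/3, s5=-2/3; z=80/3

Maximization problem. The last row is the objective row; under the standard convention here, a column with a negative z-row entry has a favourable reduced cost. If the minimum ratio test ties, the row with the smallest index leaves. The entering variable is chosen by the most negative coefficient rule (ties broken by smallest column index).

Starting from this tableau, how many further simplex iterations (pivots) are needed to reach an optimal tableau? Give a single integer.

1

pivot: x1 in, x3 out → z = 75/2
No improving column remains; optimal.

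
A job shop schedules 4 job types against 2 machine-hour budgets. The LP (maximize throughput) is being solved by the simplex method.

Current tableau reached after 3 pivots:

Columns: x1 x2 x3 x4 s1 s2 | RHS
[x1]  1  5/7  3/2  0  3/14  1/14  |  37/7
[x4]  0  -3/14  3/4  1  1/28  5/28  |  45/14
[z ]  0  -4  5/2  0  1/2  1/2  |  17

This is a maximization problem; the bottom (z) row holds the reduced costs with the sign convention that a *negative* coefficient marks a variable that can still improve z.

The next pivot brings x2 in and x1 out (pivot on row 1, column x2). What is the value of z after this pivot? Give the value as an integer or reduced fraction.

Minimum ratio for x2: (37/7)/(5/7) = 37/5.
z changes by −(z-row coeff of x2)·ratio = −(-4)·(37/5) = 148/5.
New z = 17 + (148/5) = 233/5.

233/5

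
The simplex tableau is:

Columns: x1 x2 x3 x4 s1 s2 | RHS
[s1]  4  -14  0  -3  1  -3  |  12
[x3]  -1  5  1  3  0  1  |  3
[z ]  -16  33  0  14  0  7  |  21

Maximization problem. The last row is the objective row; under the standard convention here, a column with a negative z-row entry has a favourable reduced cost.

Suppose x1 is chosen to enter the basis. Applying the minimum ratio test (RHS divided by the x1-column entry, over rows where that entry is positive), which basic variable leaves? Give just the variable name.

s1

Ratios: row 1 (s1): 12/4 = 3; row 2 (x3): entry -1 ≤ 0, skip.
Minimum ratio 3 is in the s1 row, so s1 leaves.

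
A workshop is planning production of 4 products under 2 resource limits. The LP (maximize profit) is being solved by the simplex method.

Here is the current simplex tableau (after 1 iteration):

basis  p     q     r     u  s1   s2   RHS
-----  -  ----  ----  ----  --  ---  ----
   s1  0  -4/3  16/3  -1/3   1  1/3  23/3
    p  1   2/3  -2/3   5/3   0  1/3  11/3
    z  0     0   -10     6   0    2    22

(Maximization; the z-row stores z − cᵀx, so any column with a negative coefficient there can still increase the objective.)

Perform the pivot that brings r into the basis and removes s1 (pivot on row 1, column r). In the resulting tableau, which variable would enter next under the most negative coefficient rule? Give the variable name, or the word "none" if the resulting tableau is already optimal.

q

Pivot element 16/3. New z-row = old z-row − (-10)·(row 1/(16/3)).
Updated z-row coefficients: p: 0, q: -5/2, r: 0, u: 43/8, s1: 15/8, s2: 21/8.
The most negative is -5/2 in column q, so q would enter next.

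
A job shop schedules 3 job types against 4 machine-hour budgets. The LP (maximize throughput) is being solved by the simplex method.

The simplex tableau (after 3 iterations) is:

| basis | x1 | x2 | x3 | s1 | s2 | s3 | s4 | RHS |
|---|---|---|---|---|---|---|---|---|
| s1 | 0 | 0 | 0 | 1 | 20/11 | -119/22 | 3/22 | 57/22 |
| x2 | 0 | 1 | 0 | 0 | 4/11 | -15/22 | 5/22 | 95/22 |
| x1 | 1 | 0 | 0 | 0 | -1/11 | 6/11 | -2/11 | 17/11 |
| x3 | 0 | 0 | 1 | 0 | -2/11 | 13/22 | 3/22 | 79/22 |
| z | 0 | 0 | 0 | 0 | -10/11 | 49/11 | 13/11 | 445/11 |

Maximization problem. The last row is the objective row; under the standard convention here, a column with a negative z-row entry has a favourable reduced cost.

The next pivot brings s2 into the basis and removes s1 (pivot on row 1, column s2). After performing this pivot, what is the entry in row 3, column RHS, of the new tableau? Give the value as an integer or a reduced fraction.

Pivot element is row 1, column s2: 20/11.
Normalize row 1: new (row 1, RHS) = (57/22)/(20/11) = 57/40.
row 3 ← row 3 − (-1/11)·(new row 1): 17/11 − (-1/11)·(57/40) = 67/40.

67/40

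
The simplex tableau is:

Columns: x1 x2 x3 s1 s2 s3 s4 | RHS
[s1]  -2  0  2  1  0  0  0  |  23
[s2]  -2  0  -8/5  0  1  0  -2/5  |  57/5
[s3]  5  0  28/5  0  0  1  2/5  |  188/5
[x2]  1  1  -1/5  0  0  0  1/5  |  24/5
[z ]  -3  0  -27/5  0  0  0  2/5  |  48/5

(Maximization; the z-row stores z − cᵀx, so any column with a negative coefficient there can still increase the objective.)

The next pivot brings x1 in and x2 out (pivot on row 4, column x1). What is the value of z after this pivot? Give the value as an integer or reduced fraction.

24

Minimum ratio for x1: (24/5)/1 = 24/5.
z changes by −(z-row coeff of x1)·ratio = −(-3)·(24/5) = 72/5.
New z = 48/5 + (72/5) = 24.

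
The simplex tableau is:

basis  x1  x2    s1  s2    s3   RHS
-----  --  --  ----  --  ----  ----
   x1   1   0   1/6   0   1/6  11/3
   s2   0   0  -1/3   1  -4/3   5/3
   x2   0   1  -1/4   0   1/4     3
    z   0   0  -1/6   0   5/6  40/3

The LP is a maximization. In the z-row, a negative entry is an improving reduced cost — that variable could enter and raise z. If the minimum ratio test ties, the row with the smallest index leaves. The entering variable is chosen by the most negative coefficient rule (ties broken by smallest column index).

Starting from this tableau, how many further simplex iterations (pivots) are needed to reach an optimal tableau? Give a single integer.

1

pivot: s1 in, x1 out → z = 17
No improving column remains; optimal.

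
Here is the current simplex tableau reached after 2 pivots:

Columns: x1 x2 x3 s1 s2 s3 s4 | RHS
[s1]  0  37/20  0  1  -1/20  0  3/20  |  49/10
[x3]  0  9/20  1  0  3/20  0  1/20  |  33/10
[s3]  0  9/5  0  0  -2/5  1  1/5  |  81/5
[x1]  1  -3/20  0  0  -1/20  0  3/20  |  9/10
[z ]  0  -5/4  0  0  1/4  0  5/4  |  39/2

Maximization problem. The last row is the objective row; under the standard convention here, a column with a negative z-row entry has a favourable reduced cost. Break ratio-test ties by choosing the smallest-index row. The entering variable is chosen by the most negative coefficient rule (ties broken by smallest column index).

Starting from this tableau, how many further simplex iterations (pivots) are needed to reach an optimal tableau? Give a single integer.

1

pivot: x2 in, s1 out → z = 844/37
No improving column remains; optimal.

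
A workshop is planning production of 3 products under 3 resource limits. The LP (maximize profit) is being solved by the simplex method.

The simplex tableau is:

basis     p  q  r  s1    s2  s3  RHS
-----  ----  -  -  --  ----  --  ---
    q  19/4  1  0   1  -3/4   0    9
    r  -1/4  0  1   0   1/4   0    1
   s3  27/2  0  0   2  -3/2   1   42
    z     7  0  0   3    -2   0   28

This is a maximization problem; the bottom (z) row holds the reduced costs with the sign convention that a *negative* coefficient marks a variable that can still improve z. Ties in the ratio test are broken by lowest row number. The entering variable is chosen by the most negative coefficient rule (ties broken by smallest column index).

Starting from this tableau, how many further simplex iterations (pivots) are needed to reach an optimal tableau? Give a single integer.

pivot: s2 in, r out → z = 36
No improving column remains; optimal.

1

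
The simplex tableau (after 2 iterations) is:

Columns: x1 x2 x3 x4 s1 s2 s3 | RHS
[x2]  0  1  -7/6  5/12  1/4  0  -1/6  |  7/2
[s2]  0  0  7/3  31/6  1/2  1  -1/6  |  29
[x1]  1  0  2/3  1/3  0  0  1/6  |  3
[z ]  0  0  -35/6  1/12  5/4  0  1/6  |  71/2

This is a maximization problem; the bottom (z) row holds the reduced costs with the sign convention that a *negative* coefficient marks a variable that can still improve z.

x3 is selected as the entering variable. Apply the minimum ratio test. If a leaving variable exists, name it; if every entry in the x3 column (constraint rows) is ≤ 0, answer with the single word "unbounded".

Ratios: row 1 (x2): entry -7/6 ≤ 0, skip; row 2 (s2): 29/(7/3) = 87/7; row 3 (x1): 3/(2/3) = 9/2.
Minimum ratio is in the x1 row, so x1 leaves.

x1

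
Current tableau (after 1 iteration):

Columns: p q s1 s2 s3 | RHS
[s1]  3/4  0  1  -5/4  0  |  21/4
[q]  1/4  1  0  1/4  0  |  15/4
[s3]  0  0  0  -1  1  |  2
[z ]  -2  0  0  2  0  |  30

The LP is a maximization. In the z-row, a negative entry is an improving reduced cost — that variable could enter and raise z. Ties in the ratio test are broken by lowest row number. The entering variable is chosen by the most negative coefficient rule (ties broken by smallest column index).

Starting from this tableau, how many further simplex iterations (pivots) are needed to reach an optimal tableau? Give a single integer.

pivot: p in, s1 out → z = 44
pivot: s2 in, q out → z = 48
No improving column remains; optimal.

2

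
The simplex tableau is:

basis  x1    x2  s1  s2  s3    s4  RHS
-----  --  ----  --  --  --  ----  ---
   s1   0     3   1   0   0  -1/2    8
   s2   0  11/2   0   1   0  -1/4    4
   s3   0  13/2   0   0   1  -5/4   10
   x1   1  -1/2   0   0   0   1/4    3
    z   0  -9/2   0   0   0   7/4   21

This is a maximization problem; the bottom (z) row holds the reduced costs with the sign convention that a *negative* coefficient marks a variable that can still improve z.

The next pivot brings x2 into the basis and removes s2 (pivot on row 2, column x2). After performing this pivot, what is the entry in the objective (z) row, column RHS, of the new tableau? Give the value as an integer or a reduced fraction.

267/11

Pivot element is row 2, column x2: 11/2.
Normalize row 2: new (row 2, RHS) = 4/(11/2) = 8/11.
z-row ← z-row − (-9/2)·(new row 2): 21 − (-9/2)·(8/11) = 267/11.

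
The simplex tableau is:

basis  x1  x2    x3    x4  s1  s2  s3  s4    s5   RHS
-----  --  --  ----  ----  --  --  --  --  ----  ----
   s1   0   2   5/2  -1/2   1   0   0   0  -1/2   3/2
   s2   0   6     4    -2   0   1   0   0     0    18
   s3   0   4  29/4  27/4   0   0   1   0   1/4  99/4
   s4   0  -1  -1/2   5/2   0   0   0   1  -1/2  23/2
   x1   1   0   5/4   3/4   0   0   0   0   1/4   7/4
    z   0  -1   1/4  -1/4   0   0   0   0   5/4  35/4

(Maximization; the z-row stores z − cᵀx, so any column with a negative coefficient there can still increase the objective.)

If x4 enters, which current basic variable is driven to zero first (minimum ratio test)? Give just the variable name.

Ratios: row 1 (s1): entry -1/2 ≤ 0, skip; row 2 (s2): entry -2 ≤ 0, skip; row 3 (s3): (99/4)/(27/4) = 11/3; row 4 (s4): (23/2)/(5/2) = 23/5; row 5 (x1): (7/4)/(3/4) = 7/3.
Minimum ratio 7/3 is in the x1 row, so x1 leaves.

x1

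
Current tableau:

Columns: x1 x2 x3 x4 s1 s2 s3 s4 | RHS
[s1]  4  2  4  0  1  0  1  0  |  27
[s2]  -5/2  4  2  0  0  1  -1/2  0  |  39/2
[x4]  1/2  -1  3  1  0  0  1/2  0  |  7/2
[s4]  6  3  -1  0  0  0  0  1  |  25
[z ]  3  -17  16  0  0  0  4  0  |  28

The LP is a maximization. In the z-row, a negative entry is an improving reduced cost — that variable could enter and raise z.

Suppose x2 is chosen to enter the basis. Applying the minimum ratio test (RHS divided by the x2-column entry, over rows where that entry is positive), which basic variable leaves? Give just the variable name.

s2

Ratios: row 1 (s1): 27/2 = 27/2; row 2 (s2): (39/2)/4 = 39/8; row 3 (x4): entry -1 ≤ 0, skip; row 4 (s4): 25/3 = 25/3.
Minimum ratio 39/8 is in the s2 row, so s2 leaves.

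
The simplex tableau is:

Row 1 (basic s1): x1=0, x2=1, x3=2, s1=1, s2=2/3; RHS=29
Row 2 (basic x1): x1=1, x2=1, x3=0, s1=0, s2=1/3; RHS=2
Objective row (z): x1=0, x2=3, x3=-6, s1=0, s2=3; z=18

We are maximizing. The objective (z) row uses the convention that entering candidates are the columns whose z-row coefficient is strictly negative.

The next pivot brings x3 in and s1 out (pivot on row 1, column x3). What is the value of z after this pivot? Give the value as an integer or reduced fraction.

Minimum ratio for x3: 29/2 = 29/2.
z changes by −(z-row coeff of x3)·ratio = −(-6)·(29/2) = 87.
New z = 18 + 87 = 105.

105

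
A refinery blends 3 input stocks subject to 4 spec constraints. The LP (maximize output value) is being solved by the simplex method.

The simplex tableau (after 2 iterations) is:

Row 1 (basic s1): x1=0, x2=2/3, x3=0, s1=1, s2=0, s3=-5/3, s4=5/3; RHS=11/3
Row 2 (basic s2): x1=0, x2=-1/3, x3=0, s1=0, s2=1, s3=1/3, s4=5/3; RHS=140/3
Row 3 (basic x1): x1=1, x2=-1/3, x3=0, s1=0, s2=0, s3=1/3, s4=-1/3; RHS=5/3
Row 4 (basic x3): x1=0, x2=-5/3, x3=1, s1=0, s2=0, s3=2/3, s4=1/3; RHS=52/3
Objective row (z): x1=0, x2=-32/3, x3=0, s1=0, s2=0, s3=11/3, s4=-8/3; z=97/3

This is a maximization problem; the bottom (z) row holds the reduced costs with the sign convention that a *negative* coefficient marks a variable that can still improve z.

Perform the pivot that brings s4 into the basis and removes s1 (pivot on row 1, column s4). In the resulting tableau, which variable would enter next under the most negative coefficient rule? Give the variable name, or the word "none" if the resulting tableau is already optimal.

Pivot element 5/3. New z-row = old z-row − (-8/3)·(row 1/(5/3)).
Updated z-row coefficients: x1: 0, x2: -48/5, x3: 0, s1: 8/5, s2: 0, s3: 1, s4: 0.
The most negative is -48/5 in column x2, so x2 would enter next.

x2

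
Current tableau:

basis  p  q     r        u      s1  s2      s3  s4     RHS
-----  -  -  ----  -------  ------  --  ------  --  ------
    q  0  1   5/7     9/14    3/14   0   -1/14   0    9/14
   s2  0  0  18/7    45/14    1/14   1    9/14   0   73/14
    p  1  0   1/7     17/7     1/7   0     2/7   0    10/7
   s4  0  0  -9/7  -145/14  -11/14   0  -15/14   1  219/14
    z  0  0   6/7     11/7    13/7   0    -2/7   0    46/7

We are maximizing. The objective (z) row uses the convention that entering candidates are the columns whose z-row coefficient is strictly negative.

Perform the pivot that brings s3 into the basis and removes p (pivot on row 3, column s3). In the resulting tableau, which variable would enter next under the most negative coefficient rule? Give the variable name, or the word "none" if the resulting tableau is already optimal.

Pivot element 2/7. New z-row = old z-row − (-2/7)·(row 3/(2/7)).
Updated z-row coefficients: p: 1, q: 0, r: 1, u: 4, s1: 2, s2: 0, s3: 0, s4: 0.
No coefficient is strictly negative; the tableau after this pivot is optimal.

none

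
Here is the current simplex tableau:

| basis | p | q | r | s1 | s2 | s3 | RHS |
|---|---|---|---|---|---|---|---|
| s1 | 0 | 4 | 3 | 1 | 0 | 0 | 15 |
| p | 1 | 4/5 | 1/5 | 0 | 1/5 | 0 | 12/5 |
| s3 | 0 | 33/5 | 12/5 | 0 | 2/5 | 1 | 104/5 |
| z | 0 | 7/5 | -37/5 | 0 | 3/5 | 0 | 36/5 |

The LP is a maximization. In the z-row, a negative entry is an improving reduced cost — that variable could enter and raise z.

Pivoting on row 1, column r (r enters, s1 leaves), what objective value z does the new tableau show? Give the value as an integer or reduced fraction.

Minimum ratio for r: 15/3 = 5.
z changes by −(z-row coeff of r)·ratio = −(-37/5)·5 = 37.
New z = 36/5 + 37 = 221/5.

221/5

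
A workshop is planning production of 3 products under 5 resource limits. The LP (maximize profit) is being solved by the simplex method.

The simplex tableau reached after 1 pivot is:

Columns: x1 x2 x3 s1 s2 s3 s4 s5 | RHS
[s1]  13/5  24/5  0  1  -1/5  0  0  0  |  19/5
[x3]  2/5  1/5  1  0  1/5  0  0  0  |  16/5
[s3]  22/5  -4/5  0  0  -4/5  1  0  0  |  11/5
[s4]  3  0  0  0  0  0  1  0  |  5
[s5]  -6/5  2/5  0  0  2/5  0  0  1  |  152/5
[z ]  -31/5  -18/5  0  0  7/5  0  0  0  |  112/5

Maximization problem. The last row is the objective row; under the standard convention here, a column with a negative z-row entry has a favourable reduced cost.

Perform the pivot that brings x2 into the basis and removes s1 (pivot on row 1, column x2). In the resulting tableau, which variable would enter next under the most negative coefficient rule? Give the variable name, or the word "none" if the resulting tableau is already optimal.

Pivot element 24/5. New z-row = old z-row − (-18/5)·(row 1/(24/5)).
Updated z-row coefficients: x1: -17/4, x2: 0, x3: 0, s1: 3/4, s2: 5/4, s3: 0, s4: 0, s5: 0.
The most negative is -17/4 in column x1, so x1 would enter next.

x1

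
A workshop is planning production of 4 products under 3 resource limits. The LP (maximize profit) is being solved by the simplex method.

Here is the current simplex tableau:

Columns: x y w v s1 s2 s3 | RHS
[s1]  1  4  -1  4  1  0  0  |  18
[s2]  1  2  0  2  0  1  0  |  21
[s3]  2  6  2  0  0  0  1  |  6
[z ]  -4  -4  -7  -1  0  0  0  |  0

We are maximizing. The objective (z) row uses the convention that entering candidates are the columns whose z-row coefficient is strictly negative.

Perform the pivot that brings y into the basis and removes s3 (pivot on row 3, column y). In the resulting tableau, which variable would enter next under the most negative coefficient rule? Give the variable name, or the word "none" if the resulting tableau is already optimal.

w

Pivot element 6. New z-row = old z-row − (-4)·(row 3/6).
Updated z-row coefficients: x: -8/3, y: 0, w: -17/3, v: -1, s1: 0, s2: 0, s3: 2/3.
The most negative is -17/3 in column w, so w would enter next.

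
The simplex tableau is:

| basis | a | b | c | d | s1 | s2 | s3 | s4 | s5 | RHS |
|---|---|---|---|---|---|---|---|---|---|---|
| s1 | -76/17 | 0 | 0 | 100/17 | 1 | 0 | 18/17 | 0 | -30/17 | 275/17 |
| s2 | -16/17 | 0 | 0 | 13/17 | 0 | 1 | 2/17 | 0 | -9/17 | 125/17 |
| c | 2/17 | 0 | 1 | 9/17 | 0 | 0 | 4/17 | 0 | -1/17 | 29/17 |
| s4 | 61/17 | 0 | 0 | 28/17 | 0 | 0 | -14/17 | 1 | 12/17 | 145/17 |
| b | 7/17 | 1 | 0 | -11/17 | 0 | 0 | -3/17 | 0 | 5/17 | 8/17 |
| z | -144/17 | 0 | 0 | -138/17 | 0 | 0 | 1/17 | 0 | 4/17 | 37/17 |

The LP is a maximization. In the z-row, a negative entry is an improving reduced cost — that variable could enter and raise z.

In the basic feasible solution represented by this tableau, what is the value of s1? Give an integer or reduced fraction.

s1 is basic (row 1); its value is the RHS of that row: 275/17.

275/17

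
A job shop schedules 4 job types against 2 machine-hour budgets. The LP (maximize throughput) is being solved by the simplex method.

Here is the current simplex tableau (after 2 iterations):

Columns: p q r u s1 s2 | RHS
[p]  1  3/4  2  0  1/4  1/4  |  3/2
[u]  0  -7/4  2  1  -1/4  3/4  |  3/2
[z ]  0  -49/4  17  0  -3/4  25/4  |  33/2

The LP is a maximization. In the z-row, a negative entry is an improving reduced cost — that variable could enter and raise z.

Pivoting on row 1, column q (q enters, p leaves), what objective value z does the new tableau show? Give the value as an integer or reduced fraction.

41

Minimum ratio for q: (3/2)/(3/4) = 2.
z changes by −(z-row coeff of q)·ratio = −(-49/4)·2 = 49/2.
New z = 33/2 + (49/2) = 41.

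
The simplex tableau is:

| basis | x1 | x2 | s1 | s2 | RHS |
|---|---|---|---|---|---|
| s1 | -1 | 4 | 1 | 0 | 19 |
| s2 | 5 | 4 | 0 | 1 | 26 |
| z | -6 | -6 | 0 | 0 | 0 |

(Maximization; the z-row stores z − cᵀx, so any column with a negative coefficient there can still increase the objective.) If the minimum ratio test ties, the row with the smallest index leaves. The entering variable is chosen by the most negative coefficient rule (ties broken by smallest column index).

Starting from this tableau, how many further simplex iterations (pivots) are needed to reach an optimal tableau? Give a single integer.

pivot: x1 in, s2 out → z = 156/5
pivot: x2 in, s1 out → z = 149/4
No improving column remains; optimal.

2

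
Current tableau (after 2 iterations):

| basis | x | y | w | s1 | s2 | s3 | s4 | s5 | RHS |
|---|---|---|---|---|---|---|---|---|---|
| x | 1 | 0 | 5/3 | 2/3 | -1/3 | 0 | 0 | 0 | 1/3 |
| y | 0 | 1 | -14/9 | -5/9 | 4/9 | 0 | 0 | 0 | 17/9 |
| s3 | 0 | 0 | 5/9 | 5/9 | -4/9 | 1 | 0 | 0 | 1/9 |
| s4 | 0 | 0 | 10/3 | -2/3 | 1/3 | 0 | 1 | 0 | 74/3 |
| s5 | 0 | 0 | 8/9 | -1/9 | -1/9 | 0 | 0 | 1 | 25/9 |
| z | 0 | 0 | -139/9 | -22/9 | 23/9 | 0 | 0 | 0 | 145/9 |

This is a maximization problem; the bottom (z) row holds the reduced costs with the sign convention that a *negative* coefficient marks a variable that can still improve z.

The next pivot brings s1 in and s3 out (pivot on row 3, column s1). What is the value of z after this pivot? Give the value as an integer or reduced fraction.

Minimum ratio for s1: (1/9)/(5/9) = 1/5.
z changes by −(z-row coeff of s1)·ratio = −(-22/9)·(1/5) = 22/45.
New z = 145/9 + (22/45) = 83/5.

83/5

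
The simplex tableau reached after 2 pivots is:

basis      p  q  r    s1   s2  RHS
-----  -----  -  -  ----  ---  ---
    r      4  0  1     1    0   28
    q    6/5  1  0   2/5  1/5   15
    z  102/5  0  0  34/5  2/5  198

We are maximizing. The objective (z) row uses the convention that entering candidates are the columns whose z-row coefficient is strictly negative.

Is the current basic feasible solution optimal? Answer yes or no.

No objective-row coefficient is strictly negative, so no entering variable exists; the tableau is optimal.

yes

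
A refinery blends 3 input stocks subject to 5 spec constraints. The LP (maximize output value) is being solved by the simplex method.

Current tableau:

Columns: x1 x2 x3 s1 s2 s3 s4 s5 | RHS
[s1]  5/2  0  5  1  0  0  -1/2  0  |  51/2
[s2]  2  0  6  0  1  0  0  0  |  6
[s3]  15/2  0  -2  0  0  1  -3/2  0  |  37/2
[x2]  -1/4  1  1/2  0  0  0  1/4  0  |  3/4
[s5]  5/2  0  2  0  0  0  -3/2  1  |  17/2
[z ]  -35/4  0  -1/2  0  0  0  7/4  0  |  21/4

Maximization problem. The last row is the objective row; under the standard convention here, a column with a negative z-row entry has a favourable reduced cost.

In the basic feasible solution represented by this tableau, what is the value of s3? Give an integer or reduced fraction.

s3 is basic (row 3); its value is the RHS of that row: 37/2.

37/2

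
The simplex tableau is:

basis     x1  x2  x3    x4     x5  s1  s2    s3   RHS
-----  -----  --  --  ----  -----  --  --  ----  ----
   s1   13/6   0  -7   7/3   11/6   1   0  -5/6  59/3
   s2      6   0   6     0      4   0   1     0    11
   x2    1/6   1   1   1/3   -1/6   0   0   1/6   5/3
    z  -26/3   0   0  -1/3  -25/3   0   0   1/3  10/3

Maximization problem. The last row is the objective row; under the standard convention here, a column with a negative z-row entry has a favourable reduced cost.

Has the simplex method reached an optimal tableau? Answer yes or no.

no

Column x1 has objective-row coefficient -26/3, which is negative; an improving pivot exists, so not yet optimal.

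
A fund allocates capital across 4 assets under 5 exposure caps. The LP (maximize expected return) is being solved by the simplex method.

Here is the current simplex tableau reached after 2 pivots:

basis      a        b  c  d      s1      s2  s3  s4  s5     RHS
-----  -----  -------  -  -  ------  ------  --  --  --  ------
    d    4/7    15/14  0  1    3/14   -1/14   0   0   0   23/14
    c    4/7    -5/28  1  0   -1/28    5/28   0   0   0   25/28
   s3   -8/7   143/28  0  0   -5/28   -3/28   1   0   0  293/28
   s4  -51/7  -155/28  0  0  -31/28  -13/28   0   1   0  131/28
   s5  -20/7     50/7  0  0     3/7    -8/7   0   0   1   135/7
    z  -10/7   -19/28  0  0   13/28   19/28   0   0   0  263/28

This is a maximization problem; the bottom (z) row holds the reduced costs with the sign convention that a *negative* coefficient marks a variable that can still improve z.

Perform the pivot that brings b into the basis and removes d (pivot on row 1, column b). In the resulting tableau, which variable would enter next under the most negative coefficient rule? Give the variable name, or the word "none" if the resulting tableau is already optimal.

a

Pivot element 15/14. New z-row = old z-row − (-19/28)·(row 1/(15/14)).
Updated z-row coefficients: a: -16/15, b: 0, c: 0, d: 19/30, s1: 3/5, s2: 19/30, s3: 0, s4: 0, s5: 0.
The most negative is -16/15 in column a, so a would enter next.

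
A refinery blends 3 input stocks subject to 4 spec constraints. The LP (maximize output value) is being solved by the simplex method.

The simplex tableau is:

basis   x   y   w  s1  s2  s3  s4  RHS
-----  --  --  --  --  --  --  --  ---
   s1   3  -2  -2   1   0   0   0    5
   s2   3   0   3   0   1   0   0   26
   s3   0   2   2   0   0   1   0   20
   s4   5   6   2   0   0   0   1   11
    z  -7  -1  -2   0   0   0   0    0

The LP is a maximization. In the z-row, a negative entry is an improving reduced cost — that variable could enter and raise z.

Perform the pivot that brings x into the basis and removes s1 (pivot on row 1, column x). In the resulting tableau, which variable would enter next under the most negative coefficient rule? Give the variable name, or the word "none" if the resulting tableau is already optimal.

Pivot element 3. New z-row = old z-row − (-7)·(row 1/3).
Updated z-row coefficients: x: 0, y: -17/3, w: -20/3, s1: 7/3, s2: 0, s3: 0, s4: 0.
The most negative is -20/3 in column w, so w would enter next.

w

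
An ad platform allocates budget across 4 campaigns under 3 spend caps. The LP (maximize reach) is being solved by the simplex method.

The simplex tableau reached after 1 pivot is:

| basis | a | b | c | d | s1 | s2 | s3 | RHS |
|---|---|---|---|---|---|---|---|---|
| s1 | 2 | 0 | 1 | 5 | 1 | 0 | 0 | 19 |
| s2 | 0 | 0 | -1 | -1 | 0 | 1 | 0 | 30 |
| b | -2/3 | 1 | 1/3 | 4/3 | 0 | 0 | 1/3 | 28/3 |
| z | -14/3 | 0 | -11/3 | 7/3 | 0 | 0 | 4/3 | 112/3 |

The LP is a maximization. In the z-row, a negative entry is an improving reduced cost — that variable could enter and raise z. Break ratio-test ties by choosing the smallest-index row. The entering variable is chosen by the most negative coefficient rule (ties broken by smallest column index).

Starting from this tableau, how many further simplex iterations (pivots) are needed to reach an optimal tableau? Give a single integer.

2

pivot: a in, s1 out → z = 245/3
pivot: c in, a out → z = 107
No improving column remains; optimal.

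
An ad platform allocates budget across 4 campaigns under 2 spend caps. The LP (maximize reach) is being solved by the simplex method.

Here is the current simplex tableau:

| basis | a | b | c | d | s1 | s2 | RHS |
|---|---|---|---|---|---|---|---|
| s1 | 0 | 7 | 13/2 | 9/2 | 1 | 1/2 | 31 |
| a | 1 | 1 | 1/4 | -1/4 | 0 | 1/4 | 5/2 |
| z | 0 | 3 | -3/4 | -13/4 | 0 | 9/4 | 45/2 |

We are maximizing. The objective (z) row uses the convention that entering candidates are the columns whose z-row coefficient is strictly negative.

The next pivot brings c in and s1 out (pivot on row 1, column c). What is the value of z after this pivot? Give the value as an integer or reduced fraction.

339/13

Minimum ratio for c: 31/(13/2) = 62/13.
z changes by −(z-row coeff of c)·ratio = −(-3/4)·(62/13) = 93/26.
New z = 45/2 + (93/26) = 339/13.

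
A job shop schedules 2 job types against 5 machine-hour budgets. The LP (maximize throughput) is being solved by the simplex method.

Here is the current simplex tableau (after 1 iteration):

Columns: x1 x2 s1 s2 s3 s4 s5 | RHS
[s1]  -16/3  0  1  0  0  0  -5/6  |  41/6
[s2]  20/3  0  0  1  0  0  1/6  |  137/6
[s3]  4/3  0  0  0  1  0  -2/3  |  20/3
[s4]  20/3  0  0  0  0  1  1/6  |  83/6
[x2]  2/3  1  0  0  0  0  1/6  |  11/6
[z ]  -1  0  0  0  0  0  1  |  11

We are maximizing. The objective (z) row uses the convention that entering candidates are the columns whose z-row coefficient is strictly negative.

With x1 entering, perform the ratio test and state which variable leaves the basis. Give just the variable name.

s4

Ratios: row 1 (s1): entry -16/3 ≤ 0, skip; row 2 (s2): (137/6)/(20/3) = 137/40; row 3 (s3): (20/3)/(4/3) = 5; row 4 (s4): (83/6)/(20/3) = 83/40; row 5 (x2): (11/6)/(2/3) = 11/4.
Minimum ratio 83/40 is in the s4 row, so s4 leaves.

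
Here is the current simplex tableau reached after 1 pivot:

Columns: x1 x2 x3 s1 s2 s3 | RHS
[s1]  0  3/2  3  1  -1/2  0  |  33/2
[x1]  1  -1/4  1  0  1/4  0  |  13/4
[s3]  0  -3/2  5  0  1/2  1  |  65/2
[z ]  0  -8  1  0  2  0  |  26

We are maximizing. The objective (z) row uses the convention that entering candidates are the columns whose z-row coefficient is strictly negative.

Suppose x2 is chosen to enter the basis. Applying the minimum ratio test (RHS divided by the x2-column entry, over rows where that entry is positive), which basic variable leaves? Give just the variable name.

s1

Ratios: row 1 (s1): (33/2)/(3/2) = 11; row 2 (x1): entry -1/4 ≤ 0, skip; row 3 (s3): entry -3/2 ≤ 0, skip.
Minimum ratio 11 is in the s1 row, so s1 leaves.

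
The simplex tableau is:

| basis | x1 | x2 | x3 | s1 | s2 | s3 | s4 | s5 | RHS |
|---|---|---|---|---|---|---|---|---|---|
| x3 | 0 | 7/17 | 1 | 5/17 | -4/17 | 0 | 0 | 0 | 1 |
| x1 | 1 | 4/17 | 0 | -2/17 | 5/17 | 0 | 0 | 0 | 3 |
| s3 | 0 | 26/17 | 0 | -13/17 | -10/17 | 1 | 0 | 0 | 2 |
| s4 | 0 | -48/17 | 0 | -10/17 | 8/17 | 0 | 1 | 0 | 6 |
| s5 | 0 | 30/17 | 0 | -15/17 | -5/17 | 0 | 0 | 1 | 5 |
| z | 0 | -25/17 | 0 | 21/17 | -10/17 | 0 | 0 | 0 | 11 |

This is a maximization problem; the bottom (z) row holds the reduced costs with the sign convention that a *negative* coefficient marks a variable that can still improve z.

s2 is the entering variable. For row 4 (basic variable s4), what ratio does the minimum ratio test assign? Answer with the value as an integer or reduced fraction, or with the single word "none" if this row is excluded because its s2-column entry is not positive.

Ratio = RHS / (s2 entry) = 6 / (8/17) = 51/4.

51/4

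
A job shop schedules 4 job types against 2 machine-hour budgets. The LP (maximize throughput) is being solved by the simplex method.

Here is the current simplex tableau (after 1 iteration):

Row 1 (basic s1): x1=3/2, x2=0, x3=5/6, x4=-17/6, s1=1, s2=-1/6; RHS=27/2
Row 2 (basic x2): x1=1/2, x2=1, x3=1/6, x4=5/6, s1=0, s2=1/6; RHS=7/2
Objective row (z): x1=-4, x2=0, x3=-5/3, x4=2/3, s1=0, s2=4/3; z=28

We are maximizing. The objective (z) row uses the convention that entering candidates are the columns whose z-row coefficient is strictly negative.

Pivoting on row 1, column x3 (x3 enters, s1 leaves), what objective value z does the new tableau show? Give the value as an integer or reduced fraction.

55

Minimum ratio for x3: (27/2)/(5/6) = 81/5.
z changes by −(z-row coeff of x3)·ratio = −(-5/3)·(81/5) = 27.
New z = 28 + 27 = 55.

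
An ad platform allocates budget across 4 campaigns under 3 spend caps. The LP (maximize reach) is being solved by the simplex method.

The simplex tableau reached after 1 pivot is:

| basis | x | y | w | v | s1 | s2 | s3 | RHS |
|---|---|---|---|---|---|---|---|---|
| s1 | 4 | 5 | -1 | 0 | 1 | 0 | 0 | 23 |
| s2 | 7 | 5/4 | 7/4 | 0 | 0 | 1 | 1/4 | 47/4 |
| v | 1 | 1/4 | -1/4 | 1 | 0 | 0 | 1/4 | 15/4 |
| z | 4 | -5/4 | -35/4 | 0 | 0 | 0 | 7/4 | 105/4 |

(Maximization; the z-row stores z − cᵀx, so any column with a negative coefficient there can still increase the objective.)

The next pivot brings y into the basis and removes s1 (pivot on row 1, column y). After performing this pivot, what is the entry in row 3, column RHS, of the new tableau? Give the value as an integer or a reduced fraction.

13/5

Pivot element is row 1, column y: 5.
Normalize row 1: new (row 1, RHS) = 23/5 = 23/5.
row 3 ← row 3 − (1/4)·(new row 1): 15/4 − (1/4)·(23/5) = 13/5.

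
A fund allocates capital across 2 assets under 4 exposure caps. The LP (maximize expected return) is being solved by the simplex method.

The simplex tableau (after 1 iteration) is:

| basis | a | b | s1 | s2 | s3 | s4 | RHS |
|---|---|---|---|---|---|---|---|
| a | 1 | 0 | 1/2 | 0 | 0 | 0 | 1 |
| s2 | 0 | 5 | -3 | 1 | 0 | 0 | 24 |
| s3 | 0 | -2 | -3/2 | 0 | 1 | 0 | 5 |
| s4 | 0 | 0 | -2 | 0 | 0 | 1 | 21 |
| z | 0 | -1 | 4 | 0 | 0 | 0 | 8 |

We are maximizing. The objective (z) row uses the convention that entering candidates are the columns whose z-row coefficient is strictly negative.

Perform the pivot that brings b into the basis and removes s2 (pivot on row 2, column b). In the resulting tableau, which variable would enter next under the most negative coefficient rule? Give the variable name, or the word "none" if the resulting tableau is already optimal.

Pivot element 5. New z-row = old z-row − (-1)·(row 2/5).
Updated z-row coefficients: a: 0, b: 0, s1: 17/5, s2: 1/5, s3: 0, s4: 0.
No coefficient is strictly negative; the tableau after this pivot is optimal.

none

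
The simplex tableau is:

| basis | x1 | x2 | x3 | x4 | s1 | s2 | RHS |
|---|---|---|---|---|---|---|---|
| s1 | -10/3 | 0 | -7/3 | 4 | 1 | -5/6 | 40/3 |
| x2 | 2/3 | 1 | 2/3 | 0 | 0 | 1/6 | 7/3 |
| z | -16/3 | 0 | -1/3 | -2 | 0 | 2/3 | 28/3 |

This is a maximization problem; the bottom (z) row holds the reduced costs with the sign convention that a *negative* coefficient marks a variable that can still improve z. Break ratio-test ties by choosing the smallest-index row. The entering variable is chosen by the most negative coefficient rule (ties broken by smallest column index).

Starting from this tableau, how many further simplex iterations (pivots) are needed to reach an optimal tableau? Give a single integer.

2

pivot: x1 in, x2 out → z = 28
pivot: x4 in, s1 out → z = 81/2
No improving column remains; optimal.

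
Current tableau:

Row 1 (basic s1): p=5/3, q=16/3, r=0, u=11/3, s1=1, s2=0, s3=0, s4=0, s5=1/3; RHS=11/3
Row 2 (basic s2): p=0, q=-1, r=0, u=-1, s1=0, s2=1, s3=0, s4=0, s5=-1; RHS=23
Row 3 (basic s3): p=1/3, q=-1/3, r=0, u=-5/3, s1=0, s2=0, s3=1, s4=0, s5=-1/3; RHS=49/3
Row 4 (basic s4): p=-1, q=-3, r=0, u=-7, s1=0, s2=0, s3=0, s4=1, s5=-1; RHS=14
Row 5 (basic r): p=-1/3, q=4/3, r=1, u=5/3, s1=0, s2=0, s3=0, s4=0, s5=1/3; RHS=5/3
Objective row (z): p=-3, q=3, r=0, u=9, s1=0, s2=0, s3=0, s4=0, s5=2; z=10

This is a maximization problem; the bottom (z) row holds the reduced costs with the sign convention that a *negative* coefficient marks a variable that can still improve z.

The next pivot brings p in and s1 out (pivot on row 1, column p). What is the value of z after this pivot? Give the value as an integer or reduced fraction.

Minimum ratio for p: (11/3)/(5/3) = 11/5.
z changes by −(z-row coeff of p)·ratio = −(-3)·(11/5) = 33/5.
New z = 10 + (33/5) = 83/5.

83/5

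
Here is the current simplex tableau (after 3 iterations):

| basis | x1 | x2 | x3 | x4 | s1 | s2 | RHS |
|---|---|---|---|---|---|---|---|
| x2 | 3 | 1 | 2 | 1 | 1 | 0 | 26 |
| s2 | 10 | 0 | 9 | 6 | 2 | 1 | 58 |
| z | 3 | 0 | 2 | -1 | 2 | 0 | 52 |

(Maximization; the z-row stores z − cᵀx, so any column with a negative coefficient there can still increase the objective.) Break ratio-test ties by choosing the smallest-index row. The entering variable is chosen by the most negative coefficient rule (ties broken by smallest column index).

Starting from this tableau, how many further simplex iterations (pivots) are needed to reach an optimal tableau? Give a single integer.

1

pivot: x4 in, s2 out → z = 185/3
No improving column remains; optimal.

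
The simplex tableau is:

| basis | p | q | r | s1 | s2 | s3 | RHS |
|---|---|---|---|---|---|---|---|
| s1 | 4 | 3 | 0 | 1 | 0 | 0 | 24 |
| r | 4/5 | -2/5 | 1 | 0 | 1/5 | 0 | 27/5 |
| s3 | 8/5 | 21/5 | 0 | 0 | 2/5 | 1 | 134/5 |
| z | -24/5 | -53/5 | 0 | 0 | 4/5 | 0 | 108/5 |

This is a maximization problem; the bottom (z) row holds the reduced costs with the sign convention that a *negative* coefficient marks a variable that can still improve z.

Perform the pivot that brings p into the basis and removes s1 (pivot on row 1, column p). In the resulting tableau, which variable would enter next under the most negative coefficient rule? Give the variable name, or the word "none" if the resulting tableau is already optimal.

q

Pivot element 4. New z-row = old z-row − (-24/5)·(row 1/4).
Updated z-row coefficients: p: 0, q: -7, r: 0, s1: 6/5, s2: 4/5, s3: 0.
The most negative is -7 in column q, so q would enter next.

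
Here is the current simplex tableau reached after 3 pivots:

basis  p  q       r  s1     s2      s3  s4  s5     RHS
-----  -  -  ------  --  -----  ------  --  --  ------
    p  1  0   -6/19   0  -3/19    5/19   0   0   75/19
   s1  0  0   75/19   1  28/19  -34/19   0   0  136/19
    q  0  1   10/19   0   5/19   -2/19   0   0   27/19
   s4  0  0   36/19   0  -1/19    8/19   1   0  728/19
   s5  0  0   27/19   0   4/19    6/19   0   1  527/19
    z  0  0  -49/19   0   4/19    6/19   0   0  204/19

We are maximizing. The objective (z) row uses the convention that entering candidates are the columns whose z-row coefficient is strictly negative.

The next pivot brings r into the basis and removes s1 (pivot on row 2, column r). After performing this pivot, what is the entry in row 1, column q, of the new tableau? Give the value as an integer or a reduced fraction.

0

Pivot element is row 2, column r: 75/19.
Normalize row 2: new (row 2, q) = 0/(75/19) = 0.
row 1 ← row 1 − (-6/19)·(new row 2): 0 − (-6/19)·0 = 0.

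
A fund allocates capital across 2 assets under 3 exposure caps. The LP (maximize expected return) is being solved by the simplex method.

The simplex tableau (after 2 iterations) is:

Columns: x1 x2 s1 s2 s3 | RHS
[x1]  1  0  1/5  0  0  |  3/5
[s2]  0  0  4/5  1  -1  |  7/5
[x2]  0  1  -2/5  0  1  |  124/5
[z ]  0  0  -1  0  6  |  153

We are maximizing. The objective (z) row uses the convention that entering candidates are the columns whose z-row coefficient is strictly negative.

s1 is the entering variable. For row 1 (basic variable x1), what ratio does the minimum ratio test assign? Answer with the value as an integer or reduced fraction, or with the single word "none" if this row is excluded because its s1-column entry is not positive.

Ratio = RHS / (s1 entry) = (3/5) / (1/5) = 3.

3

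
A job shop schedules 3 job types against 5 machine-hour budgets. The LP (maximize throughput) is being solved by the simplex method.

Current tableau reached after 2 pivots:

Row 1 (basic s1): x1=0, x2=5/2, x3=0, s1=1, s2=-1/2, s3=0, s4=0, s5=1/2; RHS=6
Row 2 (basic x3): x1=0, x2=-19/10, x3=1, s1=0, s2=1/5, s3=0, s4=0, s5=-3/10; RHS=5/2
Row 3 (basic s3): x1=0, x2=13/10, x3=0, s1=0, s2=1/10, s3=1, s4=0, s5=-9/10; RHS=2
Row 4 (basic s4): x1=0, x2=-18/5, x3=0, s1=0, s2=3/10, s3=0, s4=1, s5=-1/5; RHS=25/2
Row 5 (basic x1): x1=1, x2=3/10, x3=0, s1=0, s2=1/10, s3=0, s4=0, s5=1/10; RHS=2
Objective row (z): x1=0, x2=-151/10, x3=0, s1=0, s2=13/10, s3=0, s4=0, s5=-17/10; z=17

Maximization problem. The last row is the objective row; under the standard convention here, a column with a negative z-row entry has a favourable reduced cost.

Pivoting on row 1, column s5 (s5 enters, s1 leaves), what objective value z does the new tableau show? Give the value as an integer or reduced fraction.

Minimum ratio for s5: 6/(1/2) = 12.
z changes by −(z-row coeff of s5)·ratio = −(-17/10)·12 = 102/5.
New z = 17 + (102/5) = 187/5.

187/5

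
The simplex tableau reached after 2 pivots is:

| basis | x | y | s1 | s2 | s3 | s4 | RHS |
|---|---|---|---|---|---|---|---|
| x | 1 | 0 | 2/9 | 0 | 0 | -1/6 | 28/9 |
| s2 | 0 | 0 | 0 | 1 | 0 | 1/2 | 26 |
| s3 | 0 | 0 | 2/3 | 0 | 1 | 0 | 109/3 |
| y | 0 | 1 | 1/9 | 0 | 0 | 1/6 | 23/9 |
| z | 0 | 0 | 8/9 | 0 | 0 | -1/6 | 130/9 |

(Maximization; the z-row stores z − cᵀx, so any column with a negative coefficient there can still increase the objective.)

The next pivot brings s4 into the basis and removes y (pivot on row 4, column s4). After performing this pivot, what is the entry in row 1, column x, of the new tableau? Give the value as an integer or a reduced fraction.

Pivot element is row 4, column s4: 1/6.
Normalize row 4: new (row 4, x) = 0/(1/6) = 0.
row 1 ← row 1 − (-1/6)·(new row 4): 1 − (-1/6)·0 = 1.

1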